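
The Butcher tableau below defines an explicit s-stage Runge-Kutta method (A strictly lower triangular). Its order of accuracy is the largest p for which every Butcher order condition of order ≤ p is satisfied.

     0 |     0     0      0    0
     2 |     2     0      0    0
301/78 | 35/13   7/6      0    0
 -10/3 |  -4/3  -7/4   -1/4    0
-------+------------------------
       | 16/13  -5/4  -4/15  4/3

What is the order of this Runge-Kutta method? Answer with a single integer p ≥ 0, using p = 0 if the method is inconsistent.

b = (16/13, -5/4, -4/15, 4/3)
c = (0, 2, 301/78, -10/3)
Ac = (0, 0, 7/3, -1393/312)
Σ b_i: 16/13·1 + (-5/4)·1 + (-4/15)·1 + 4/3·1 = 817/780 ≠ 1 ⇒ order 0.

0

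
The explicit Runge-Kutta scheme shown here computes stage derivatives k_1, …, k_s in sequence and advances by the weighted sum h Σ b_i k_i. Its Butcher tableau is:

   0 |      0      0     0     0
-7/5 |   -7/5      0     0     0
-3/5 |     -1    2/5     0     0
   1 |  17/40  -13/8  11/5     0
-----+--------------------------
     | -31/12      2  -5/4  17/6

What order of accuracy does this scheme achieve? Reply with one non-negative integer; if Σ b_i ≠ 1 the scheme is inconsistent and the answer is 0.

b = (-31/12, 2, -5/4, 17/6)
c = (0, -7/5, -3/5, 1)
Ac = (0, 0, -14/25, 191/200)
Σ b_i: (-31/12)·1 + 2·1 + (-5/4)·1 + 17/6·1 = 1 ✓
b·c: 2·(-7/5) + (-5/4)·(-3/5) + 17/6·1 = 47/60 ≠ 1/2 ⇒ order 1.

1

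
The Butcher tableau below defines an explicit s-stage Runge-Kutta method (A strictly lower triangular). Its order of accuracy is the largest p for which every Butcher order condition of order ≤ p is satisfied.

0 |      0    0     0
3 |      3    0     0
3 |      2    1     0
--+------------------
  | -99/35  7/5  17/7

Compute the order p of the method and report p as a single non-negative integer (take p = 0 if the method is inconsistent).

b = (-99/35, 7/5, 17/7)
c = (0, 3, 3)
Ac = (0, 0, 3)
Σ b_i: (-99/35)·1 + 7/5·1 + 17/7·1 = 1 ✓
b·c: 7/5·3 + 17/7·3 = 402/35 ≠ 1/2 ⇒ order 1.

1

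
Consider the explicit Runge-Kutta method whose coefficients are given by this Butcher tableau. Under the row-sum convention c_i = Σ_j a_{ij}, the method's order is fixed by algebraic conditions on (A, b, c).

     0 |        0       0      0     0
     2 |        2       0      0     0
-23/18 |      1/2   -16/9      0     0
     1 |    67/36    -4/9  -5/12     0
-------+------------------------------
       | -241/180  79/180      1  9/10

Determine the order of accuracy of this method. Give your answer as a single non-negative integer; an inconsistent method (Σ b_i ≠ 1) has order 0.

2

b = (-241/180, 79/180, 1, 9/10)
c = (0, 2, -23/18, 1)
Ac = (0, 0, -32/9, -77/216)
Σ b_i: (-241/180)·1 + 79/180·1 + 1·1 + 9/10·1 = 1 ✓
b·c: 79/180·2 + 1·(-23/18) + 9/10·1 = 1/2 ✓
b·c²: 79/180·4 + 1·529/324 + 9/10·1 = 6947/1620 ≠ 1/3 ⇒ order 2.
b·Ac: 1·(-32/9) + 9/10·(-77/216) = -2791/720 ≠ 1/6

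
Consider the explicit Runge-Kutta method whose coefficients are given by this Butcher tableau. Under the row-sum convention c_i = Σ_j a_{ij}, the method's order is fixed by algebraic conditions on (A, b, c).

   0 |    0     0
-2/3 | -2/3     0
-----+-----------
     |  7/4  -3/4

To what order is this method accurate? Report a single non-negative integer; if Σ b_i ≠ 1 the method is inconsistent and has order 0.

2

b = (7/4, -3/4)
c = (0, -2/3)
Σ b_i: 7/4·1 + (-3/4)·1 = 1 ✓
b·c: (-3/4)·(-2/3) = 1/2 ✓; 2 stages ⇒ order 2.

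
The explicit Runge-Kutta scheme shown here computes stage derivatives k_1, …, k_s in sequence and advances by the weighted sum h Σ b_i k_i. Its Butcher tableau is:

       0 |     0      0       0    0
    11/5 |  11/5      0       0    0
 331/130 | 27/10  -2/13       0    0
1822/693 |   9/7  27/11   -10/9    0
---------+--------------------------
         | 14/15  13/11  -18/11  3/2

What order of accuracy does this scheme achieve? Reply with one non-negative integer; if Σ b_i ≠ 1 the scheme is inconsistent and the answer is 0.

0

b = (14/15, 13/11, -18/11, 3/2)
c = (0, 11/5, 331/130, 1822/693)
Ac = (0, 0, -22/65, 1504/585)
Σ b_i: 14/15·1 + 13/11·1 + (-18/11)·1 + 3/2·1 = 653/330 ≠ 1 ⇒ order 0.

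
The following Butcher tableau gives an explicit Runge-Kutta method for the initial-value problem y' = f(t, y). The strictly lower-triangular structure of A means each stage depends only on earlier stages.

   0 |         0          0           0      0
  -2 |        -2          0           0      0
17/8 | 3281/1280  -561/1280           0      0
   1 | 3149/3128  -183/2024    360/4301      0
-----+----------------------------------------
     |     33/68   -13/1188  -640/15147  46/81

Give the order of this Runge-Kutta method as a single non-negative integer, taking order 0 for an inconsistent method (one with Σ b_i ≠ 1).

b = (33/68, -13/1188, -640/15147, 46/81)
c = (0, -2, 17/8, 1)
Ac = (0, 0, 561/640, 33/92)
Σ b_i: 33/68·1 + (-13/1188)·1 + (-640/15147)·1 + 46/81·1 = 1 ✓
b·c: (-13/1188)·(-2) + (-640/15147)·17/8 + 46/81·1 = 1/2 ✓
b·c²: (-13/1188)·4 + (-640/15147)·289/64 + 46/81·1 = 1/3 ✓
b·Ac: (-640/15147)·561/640 + 46/81·33/92 = 1/6 ✓
b·c³: (-13/1188)·(-8) + (-640/15147)·4913/512 + 46/81·1 = 1/4 ✓
b·(c∘Ac): (-640/15147)·9537/5120 + 46/81·33/92 = 1/8 ✓
b·Ac²: (-640/15147)·(-561/320) + 46/81·3/184 = 1/12 ✓
b·A²c: 46/81·27/368 = 1/24 ✓; 4 stages ⇒ order 4.

4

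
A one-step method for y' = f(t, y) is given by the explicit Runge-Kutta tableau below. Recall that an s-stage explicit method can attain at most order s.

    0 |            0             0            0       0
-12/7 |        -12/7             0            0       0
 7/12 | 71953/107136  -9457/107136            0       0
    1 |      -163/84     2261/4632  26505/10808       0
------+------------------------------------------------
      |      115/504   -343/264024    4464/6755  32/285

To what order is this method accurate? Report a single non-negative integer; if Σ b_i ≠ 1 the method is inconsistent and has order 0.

b = (115/504, -343/264024, 4464/6755, 32/285)
c = (0, -12/7, 7/12, 1)
Ac = (0, 0, 1351/8928, 19/32)
Σ b_i: 115/504·1 + (-343/264024)·1 + 4464/6755·1 + 32/285·1 = 1 ✓
b·c: (-343/264024)·(-12/7) + 4464/6755·7/12 + 32/285·1 = 1/2 ✓
b·c²: (-343/264024)·144/49 + 4464/6755·49/144 + 32/285·1 = 1/3 ✓
b·Ac: 4464/6755·1351/8928 + 32/285·19/32 = 1/6 ✓
b·c³: (-343/264024)·(-1728/343) + 4464/6755·343/1728 + 32/285·1 = 1/4 ✓
b·(c∘Ac): 4464/6755·9457/107136 + 32/285·19/32 = 1/8 ✓
b·Ac²: 4464/6755·(-193/744) + 32/285·2033/896 = 1/12 ✓
b·A²c: 32/285·95/256 = 1/24 ✓; 4 stages ⇒ order 4.

4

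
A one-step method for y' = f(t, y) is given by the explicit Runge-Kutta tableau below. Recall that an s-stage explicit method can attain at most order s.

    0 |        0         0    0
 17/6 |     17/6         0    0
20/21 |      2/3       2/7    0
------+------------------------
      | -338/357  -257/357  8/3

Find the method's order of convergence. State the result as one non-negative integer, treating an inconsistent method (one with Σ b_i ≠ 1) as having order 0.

b = (-338/357, -257/357, 8/3)
c = (0, 17/6, 20/21)
Ac = (0, 0, 17/21)
Σ b_i: (-338/357)·1 + (-257/357)·1 + 8/3·1 = 1 ✓
b·c: (-257/357)·17/6 + 8/3·20/21 = 1/2 ✓
b·c²: (-257/357)·289/36 + 8/3·400/441 = -17783/5292 ≠ 1/3 ⇒ order 2.
b·Ac: 8/3·17/21 = 136/63 ≠ 1/6

2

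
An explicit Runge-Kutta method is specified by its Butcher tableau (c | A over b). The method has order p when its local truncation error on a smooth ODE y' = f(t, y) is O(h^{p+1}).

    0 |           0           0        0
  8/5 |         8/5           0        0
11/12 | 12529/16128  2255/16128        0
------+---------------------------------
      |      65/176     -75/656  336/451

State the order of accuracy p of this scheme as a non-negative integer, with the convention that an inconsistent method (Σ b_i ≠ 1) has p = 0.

b = (65/176, -75/656, 336/451)
c = (0, 8/5, 11/12)
Ac = (0, 0, 451/2016)
Σ b_i: 65/176·1 + (-75/656)·1 + 336/451·1 = 1 ✓
b·c: (-75/656)·8/5 + 336/451·11/12 = 1/2 ✓
b·c²: (-75/656)·64/25 + 336/451·121/144 = 1/3 ✓
b·Ac: 336/451·451/2016 = 1/6 ✓; 3 stages ⇒ order 3.

3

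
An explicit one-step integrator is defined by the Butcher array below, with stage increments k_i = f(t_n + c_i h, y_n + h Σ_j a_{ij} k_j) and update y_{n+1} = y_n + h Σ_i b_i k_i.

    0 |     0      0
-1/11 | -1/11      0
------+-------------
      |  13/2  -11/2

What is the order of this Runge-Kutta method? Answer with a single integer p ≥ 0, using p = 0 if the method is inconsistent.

2

b = (13/2, -11/2)
c = (0, -1/11)
Σ b_i: 13/2·1 + (-11/2)·1 = 1 ✓
b·c: (-11/2)·(-1/11) = 1/2 ✓; 2 stages ⇒ order 2.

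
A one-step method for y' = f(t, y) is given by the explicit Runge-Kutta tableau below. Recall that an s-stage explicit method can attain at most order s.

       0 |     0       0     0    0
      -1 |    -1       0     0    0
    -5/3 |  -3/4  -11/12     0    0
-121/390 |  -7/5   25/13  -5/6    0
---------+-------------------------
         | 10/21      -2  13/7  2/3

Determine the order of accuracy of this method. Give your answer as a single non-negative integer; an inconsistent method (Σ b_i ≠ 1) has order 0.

1

b = (10/21, -2, 13/7, 2/3)
c = (0, -1, -5/3, -121/390)
Ac = (0, 0, 11/12, -125/234)
Σ b_i: 10/21·1 + (-2)·1 + 13/7·1 + 2/3·1 = 1 ✓
b·c: (-2)·(-1) + 13/7·(-5/3) + 2/3·(-121/390) = -5332/4095 ≠ 1/2 ⇒ order 1.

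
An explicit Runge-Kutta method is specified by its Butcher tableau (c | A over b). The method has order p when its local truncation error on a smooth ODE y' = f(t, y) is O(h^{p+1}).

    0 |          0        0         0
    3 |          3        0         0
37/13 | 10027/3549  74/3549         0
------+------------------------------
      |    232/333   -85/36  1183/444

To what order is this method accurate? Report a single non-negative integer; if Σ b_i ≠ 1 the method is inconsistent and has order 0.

b = (232/333, -85/36, 1183/444)
c = (0, 3, 37/13)
Ac = (0, 0, 74/1183)
Σ b_i: 232/333·1 + (-85/36)·1 + 1183/444·1 = 1 ✓
b·c: (-85/36)·3 + 1183/444·37/13 = 1/2 ✓
b·c²: (-85/36)·9 + 1183/444·1369/169 = 1/3 ✓
b·Ac: 1183/444·74/1183 = 1/6 ✓; 3 stages ⇒ order 3.

3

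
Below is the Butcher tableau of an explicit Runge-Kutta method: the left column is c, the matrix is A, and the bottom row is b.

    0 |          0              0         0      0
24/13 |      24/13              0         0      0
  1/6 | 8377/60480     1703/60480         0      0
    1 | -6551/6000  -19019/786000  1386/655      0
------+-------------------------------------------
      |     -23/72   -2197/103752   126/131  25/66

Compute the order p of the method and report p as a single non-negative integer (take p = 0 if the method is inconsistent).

4

b = (-23/72, -2197/103752, 126/131, 25/66)
c = (0, 24/13, 1/6, 1)
Ac = (0, 0, 131/2520, 77/250)
Σ b_i: (-23/72)·1 + (-2197/103752)·1 + 126/131·1 + 25/66·1 = 1 ✓
b·c: (-2197/103752)·24/13 + 126/131·1/6 + 25/66·1 = 1/2 ✓
b·c²: (-2197/103752)·576/169 + 126/131·1/36 + 25/66·1 = 1/3 ✓
b·Ac: 126/131·131/2520 + 25/66·77/250 = 1/6 ✓
b·c³: (-2197/103752)·13824/2197 + 126/131·1/216 + 25/66·1 = 1/4 ✓
b·(c∘Ac): 126/131·131/15120 + 25/66·77/250 = 1/8 ✓
b·Ac²: 126/131·131/1365 + 25/66·(-77/3250) = 1/12 ✓
b·A²c: 25/66·11/100 = 1/24 ✓; 4 stages ⇒ order 4.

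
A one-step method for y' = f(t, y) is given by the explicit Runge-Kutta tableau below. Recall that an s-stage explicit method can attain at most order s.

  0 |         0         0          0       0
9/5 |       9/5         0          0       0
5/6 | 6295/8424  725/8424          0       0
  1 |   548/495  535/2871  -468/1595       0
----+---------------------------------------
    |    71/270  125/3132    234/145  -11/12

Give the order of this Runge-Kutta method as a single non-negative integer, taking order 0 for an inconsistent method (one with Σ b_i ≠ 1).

b = (71/270, 125/3132, 234/145, -11/12)
c = (0, 9/5, 5/6, 1)
Ac = (0, 0, 145/936, 1/11)
Σ b_i: 71/270·1 + 125/3132·1 + 234/145·1 + (-11/12)·1 = 1 ✓
b·c: 125/3132·9/5 + 234/145·5/6 + (-11/12)·1 = 1/2 ✓
b·c²: 125/3132·81/25 + 234/145·25/36 + (-11/12)·1 = 1/3 ✓
b·Ac: 234/145·145/936 + (-11/12)·1/11 = 1/6 ✓
b·c³: 125/3132·729/125 + 234/145·125/216 + (-11/12)·1 = 1/4 ✓
b·(c∘Ac): 234/145·725/5616 + (-11/12)·1/11 = 1/8 ✓
b·Ac²: 234/145·29/104 + (-11/12)·2/5 = 1/12 ✓
b·A²c: (-11/12)·(-1/22) = 1/24 ✓; 4 stages ⇒ order 4.

4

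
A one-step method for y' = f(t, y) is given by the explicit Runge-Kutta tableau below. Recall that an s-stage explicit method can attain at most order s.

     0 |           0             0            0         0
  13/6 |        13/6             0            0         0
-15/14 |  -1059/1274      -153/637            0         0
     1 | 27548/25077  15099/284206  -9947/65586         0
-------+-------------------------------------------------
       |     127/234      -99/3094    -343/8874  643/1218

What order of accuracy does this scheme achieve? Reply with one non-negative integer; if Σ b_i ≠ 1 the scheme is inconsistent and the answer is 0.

4

b = (127/234, -99/3094, -343/8874, 643/1218)
c = (0, 13/6, -15/14, 1)
Ac = (0, 0, -51/98, 357/1286)
Σ b_i: 127/234·1 + (-99/3094)·1 + (-343/8874)·1 + 643/1218·1 = 1 ✓
b·c: (-99/3094)·13/6 + (-343/8874)·(-15/14) + 643/1218·1 = 1/2 ✓
b·c²: (-99/3094)·169/36 + (-343/8874)·225/196 + 643/1218·1 = 1/3 ✓
b·Ac: (-343/8874)·(-51/98) + 643/1218·357/1286 = 1/6 ✓
b·c³: (-99/3094)·2197/216 + (-343/8874)·(-3375/2744) + 643/1218·1 = 1/4 ✓
b·(c∘Ac): (-343/8874)·765/1372 + 643/1218·357/1286 = 1/8 ✓
b·Ac²: (-343/8874)·(-221/196) + 643/1218·581/7716 = 1/12 ✓
b·A²c: 643/1218·203/2572 = 1/24 ✓; 4 stages ⇒ order 4.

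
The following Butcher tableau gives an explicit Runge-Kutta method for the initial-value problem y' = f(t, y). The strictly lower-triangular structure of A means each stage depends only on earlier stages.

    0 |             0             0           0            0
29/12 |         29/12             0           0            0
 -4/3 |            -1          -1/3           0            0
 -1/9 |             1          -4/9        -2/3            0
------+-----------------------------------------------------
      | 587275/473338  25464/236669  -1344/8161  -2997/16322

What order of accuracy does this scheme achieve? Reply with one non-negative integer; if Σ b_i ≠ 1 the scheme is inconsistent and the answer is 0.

3

b = (587275/473338, 25464/236669, -1344/8161, -2997/16322)
c = (0, 29/12, -4/3, -1/9)
Ac = (0, 0, -29/36, -5/27)
Σ b_i: 587275/473338·1 + 25464/236669·1 + (-1344/8161)·1 + (-2997/16322)·1 = 1 ✓
b·c: 25464/236669·29/12 + (-1344/8161)·(-4/3) + (-2997/16322)·(-1/9) = 1/2 ✓
b·c²: 25464/236669·841/144 + (-1344/8161)·16/9 + (-2997/16322)·1/81 = 1/3 ✓
b·Ac: (-1344/8161)·(-29/36) + (-2997/16322)·(-5/27) = 1/6 ✓
b·c³: 25464/236669·24389/1728 + (-1344/8161)·(-64/27) + (-2997/16322)·(-1/729) = 1121825/587592 ≠ 1/4 ⇒ order 3.
b·(c∘Ac): (-1344/8161)·29/27 + (-2997/16322)·5/243 = -26539/146898 ≠ 1/8
b·Ac²: (-1344/8161)·(-841/432) + (-2997/16322)·(-1225/324) = 596309/587592 ≠ 1/12
b·A²c: (-2997/16322)·29/54 = -3219/32644 ≠ 1/24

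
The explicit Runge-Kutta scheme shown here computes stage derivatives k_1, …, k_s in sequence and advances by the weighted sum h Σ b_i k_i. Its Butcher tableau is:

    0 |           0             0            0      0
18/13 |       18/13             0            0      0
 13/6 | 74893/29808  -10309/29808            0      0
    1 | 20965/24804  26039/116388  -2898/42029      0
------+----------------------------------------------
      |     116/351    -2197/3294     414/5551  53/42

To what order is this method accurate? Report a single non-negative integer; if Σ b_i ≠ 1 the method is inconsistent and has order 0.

4

b = (116/351, -2197/3294, 414/5551, 53/42)
c = (0, 18/13, 13/6, 1)
Ac = (0, 0, -793/1656, 17/106)
Σ b_i: 116/351·1 + (-2197/3294)·1 + 414/5551·1 + 53/42·1 = 1 ✓
b·c: (-2197/3294)·18/13 + 414/5551·13/6 + 53/42·1 = 1/2 ✓
b·c²: (-2197/3294)·324/169 + 414/5551·169/36 + 53/42·1 = 1/3 ✓
b·Ac: 414/5551·(-793/1656) + 53/42·17/106 = 1/6 ✓
b·c³: (-2197/3294)·5832/2197 + 414/5551·2197/216 + 53/42·1 = 1/4 ✓
b·(c∘Ac): 414/5551·(-10309/9936) + 53/42·17/106 = 1/8 ✓
b·Ac²: 414/5551·(-61/92) + 53/42·145/1378 = 1/12 ✓
b·A²c: 53/42·7/212 = 1/24 ✓; 4 stages ⇒ order 4.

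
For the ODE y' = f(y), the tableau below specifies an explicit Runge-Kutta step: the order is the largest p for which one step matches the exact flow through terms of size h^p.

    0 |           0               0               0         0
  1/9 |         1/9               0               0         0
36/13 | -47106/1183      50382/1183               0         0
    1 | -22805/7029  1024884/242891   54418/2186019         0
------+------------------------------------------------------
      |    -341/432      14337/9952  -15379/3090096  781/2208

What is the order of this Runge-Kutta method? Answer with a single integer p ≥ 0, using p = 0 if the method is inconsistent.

b = (-341/432, 14337/9952, -15379/3090096, 781/2208)
c = (0, 1/9, 36/13, 1)
Ac = (0, 0, 5598/1183, 420/781)
Σ b_i: (-341/432)·1 + 14337/9952·1 + (-15379/3090096)·1 + 781/2208·1 = 1 ✓
b·c: 14337/9952·1/9 + (-15379/3090096)·36/13 + 781/2208·1 = 1/2 ✓
b·c²: 14337/9952·1/81 + (-15379/3090096)·1296/169 + 781/2208·1 = 1/3 ✓
b·Ac: (-15379/3090096)·5598/1183 + 781/2208·420/781 = 1/6 ✓
b·c³: 14337/9952·1/729 + (-15379/3090096)·46656/2197 + 781/2208·1 = 1/4 ✓
b·(c∘Ac): (-15379/3090096)·201528/15379 + 781/2208·420/781 = 1/8 ✓
b·Ac²: (-15379/3090096)·622/1183 + 781/2208·1708/7029 = 1/12 ✓
b·A²c: 781/2208·92/781 = 1/24 ✓; 4 stages ⇒ order 4.

4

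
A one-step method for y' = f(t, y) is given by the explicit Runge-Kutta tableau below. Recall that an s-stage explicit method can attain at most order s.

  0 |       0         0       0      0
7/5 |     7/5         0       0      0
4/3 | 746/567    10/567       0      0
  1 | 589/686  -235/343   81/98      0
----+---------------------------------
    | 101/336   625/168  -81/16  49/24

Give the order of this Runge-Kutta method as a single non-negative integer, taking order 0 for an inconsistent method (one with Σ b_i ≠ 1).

b = (101/336, 625/168, -81/16, 49/24)
c = (0, 7/5, 4/3, 1)
Ac = (0, 0, 2/81, 1/7)
Σ b_i: 101/336·1 + 625/168·1 + (-81/16)·1 + 49/24·1 = 1 ✓
b·c: 625/168·7/5 + (-81/16)·4/3 + 49/24·1 = 1/2 ✓
b·c²: 625/168·49/25 + (-81/16)·16/9 + 49/24·1 = 1/3 ✓
b·Ac: (-81/16)·2/81 + 49/24·1/7 = 1/6 ✓
b·c³: 625/168·343/125 + (-81/16)·64/27 + 49/24·1 = 1/4 ✓
b·(c∘Ac): (-81/16)·8/243 + 49/24·1/7 = 1/8 ✓
b·Ac²: (-81/16)·14/405 + 49/24·31/245 = 1/12 ✓
b·A²c: 49/24·1/49 = 1/24 ✓; 4 stages ⇒ order 4.

4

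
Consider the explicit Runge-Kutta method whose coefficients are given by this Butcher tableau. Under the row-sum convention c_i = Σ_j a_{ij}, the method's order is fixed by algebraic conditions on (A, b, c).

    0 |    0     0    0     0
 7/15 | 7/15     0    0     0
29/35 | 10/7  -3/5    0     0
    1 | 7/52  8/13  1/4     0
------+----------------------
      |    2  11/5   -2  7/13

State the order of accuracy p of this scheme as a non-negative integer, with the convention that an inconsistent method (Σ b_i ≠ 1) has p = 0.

b = (2, 11/5, -2, 7/13)
c = (0, 7/15, 29/35, 1)
Ac = (0, 0, -7/25, 2699/5460)
Σ b_i: 2·1 + 11/5·1 + (-2)·1 + 7/13·1 = 178/65 ≠ 1 ⇒ order 0.

0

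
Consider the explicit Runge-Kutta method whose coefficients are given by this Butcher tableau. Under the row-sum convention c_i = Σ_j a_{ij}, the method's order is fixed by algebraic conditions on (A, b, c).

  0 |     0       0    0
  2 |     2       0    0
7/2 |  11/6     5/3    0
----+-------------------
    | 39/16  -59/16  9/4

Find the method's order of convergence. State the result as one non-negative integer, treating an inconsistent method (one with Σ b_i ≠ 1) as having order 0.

2

b = (39/16, -59/16, 9/4)
c = (0, 2, 7/2)
Ac = (0, 0, 10/3)
Σ b_i: 39/16·1 + (-59/16)·1 + 9/4·1 = 1 ✓
b·c: (-59/16)·2 + 9/4·7/2 = 1/2 ✓
b·c²: (-59/16)·4 + 9/4·49/4 = 205/16 ≠ 1/3 ⇒ order 2.
b·Ac: 9/4·10/3 = 15/2 ≠ 1/6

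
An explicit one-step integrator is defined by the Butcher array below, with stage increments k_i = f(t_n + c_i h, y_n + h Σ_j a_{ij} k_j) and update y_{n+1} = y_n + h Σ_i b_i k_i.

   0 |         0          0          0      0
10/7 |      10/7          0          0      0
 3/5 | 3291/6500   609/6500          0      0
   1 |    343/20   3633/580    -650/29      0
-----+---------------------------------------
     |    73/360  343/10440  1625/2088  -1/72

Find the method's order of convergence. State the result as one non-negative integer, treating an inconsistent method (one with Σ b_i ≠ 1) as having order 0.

4

b = (73/360, 343/10440, 1625/2088, -1/72)
c = (0, 10/7, 3/5, 1)
Ac = (0, 0, 87/650, -9/2)
Σ b_i: 73/360·1 + 343/10440·1 + 1625/2088·1 + (-1/72)·1 = 1 ✓
b·c: 343/10440·10/7 + 1625/2088·3/5 + (-1/72)·1 = 1/2 ✓
b·c²: 343/10440·100/49 + 1625/2088·9/25 + (-1/72)·1 = 1/3 ✓
b·Ac: 1625/2088·87/650 + (-1/72)·(-9/2) = 1/6 ✓
b·c³: 343/10440·1000/343 + 1625/2088·27/125 + (-1/72)·1 = 1/4 ✓
b·(c∘Ac): 1625/2088·261/3250 + (-1/72)·(-9/2) = 1/8 ✓
b·Ac²: 1625/2088·87/455 + (-1/72)·33/7 = 1/12 ✓
b·A²c: (-1/72)·(-3) = 1/24 ✓; 4 stages ⇒ order 4.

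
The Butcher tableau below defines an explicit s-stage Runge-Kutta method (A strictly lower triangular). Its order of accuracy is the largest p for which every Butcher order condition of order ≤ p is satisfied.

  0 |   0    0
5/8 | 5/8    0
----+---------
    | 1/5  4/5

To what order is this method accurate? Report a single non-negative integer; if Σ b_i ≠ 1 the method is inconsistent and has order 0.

b = (1/5, 4/5)
c = (0, 5/8)
Σ b_i: 1/5·1 + 4/5·1 = 1 ✓
b·c: 4/5·5/8 = 1/2 ✓; 2 stages ⇒ order 2.

2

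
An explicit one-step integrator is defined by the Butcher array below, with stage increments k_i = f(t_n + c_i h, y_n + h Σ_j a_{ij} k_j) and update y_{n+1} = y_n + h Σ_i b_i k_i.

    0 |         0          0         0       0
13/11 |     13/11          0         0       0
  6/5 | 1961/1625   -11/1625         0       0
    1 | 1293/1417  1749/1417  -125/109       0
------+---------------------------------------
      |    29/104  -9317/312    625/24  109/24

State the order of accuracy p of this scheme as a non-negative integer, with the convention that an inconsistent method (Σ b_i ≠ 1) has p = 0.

4

b = (29/104, -9317/312, 625/24, 109/24)
c = (0, 13/11, 6/5, 1)
Ac = (0, 0, -1/125, 9/109)
Σ b_i: 29/104·1 + (-9317/312)·1 + 625/24·1 + 109/24·1 = 1 ✓
b·c: (-9317/312)·13/11 + 625/24·6/5 + 109/24·1 = 1/2 ✓
b·c²: (-9317/312)·169/121 + 625/24·36/25 + 109/24·1 = 1/3 ✓
b·Ac: 625/24·(-1/125) + 109/24·9/109 = 1/6 ✓
b·c³: (-9317/312)·2197/1331 + 625/24·216/125 + 109/24·1 = 1/4 ✓
b·(c∘Ac): 625/24·(-6/625) + 109/24·9/109 = 1/8 ✓
b·Ac²: 625/24·(-13/1375) + 109/24·87/1199 = 1/12 ✓
b·A²c: 109/24·1/109 = 1/24 ✓; 4 stages ⇒ order 4.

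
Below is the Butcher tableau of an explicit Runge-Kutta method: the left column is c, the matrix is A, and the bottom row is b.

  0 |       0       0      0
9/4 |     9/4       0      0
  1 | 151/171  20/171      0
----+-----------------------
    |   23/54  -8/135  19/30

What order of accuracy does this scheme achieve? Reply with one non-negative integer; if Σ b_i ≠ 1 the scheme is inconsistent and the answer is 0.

3

b = (23/54, -8/135, 19/30)
c = (0, 9/4, 1)
Ac = (0, 0, 5/19)
Σ b_i: 23/54·1 + (-8/135)·1 + 19/30·1 = 1 ✓
b·c: (-8/135)·9/4 + 19/30·1 = 1/2 ✓
b·c²: (-8/135)·81/16 + 19/30·1 = 1/3 ✓
b·Ac: 19/30·5/19 = 1/6 ✓; 3 stages ⇒ order 3.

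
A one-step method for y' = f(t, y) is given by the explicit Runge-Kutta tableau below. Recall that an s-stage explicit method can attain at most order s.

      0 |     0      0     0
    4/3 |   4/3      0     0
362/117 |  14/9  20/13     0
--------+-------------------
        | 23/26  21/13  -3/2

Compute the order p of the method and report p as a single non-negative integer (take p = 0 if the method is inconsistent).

b = (23/26, 21/13, -3/2)
c = (0, 4/3, 362/117)
Ac = (0, 0, 80/39)
Σ b_i: 23/26·1 + 21/13·1 + (-3/2)·1 = 1 ✓
b·c: 21/13·4/3 + (-3/2)·362/117 = -97/39 ≠ 1/2 ⇒ order 1.

1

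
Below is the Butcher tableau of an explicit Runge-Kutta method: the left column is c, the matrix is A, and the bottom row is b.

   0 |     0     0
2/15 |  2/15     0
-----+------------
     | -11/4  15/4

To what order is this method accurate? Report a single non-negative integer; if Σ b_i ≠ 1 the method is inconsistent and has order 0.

2

b = (-11/4, 15/4)
c = (0, 2/15)
Σ b_i: (-11/4)·1 + 15/4·1 = 1 ✓
b·c: 15/4·2/15 = 1/2 ✓; 2 stages ⇒ order 2.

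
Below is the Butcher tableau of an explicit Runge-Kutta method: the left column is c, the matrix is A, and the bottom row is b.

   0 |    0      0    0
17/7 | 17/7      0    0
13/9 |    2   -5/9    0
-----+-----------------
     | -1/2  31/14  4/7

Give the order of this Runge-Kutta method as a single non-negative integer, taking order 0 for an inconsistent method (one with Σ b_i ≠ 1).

b = (-1/2, 31/14, 4/7)
c = (0, 17/7, 13/9)
Ac = (0, 0, -85/63)
Σ b_i: (-1/2)·1 + 31/14·1 + 4/7·1 = 16/7 ≠ 1 ⇒ order 0.

0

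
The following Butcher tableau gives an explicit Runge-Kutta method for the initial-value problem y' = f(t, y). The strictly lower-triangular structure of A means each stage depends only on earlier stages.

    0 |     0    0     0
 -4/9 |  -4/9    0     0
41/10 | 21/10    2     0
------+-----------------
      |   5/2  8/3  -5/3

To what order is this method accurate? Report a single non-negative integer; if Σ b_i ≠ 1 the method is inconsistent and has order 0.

b = (5/2, 8/3, -5/3)
c = (0, -4/9, 41/10)
Ac = (0, 0, -8/9)
Σ b_i: 5/2·1 + 8/3·1 + (-5/3)·1 = 7/2 ≠ 1 ⇒ order 0.

0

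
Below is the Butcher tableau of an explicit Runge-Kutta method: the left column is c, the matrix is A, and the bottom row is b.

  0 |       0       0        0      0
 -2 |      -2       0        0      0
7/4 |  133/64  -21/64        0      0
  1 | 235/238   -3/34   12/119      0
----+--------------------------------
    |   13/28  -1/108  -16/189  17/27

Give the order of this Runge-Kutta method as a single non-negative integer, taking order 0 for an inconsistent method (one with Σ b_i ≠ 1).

4

b = (13/28, -1/108, -16/189, 17/27)
c = (0, -2, 7/4, 1)
Ac = (0, 0, 21/32, 6/17)
Σ b_i: 13/28·1 + (-1/108)·1 + (-16/189)·1 + 17/27·1 = 1 ✓
b·c: (-1/108)·(-2) + (-16/189)·7/4 + 17/27·1 = 1/2 ✓
b·c²: (-1/108)·4 + (-16/189)·49/16 + 17/27·1 = 1/3 ✓
b·Ac: (-16/189)·21/32 + 17/27·6/17 = 1/6 ✓
b·c³: (-1/108)·(-8) + (-16/189)·343/64 + 17/27·1 = 1/4 ✓
b·(c∘Ac): (-16/189)·147/128 + 17/27·6/17 = 1/8 ✓
b·Ac²: (-16/189)·(-21/16) + 17/27·(-3/68) = 1/12 ✓
b·A²c: 17/27·9/136 = 1/24 ✓; 4 stages ⇒ order 4.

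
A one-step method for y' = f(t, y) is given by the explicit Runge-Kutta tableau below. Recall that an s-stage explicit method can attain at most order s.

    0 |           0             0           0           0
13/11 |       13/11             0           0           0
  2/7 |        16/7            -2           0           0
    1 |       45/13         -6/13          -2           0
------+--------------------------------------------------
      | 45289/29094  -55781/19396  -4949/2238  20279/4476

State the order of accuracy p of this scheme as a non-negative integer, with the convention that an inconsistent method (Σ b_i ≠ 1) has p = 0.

b = (45289/29094, -55781/19396, -4949/2238, 20279/4476)
c = (0, 13/11, 2/7, 1)
Ac = (0, 0, -26/11, -86/77)
Σ b_i: 45289/29094·1 + (-55781/19396)·1 + (-4949/2238)·1 + 20279/4476·1 = 1 ✓
b·c: (-55781/19396)·13/11 + (-4949/2238)·2/7 + 20279/4476·1 = 1/2 ✓
b·c²: (-55781/19396)·169/121 + (-4949/2238)·4/49 + 20279/4476·1 = 1/3 ✓
b·Ac: (-4949/2238)·(-26/11) + 20279/4476·(-86/77) = 1/6 ✓
b·c³: (-55781/19396)·2197/1331 + (-4949/2238)·8/343 + 20279/4476·1 = -15397/57442 ≠ 1/4 ⇒ order 3.
b·(c∘Ac): (-4949/2238)·(-52/77) + 20279/4476·(-86/77) = -29269/8206 ≠ 1/8
b·Ac²: (-4949/2238)·(-338/121) + 20279/4476·(-4790/5929) = 433729/172326 ≠ 1/12
b·A²c: 20279/4476·52/11 = 263627/12309 ≠ 1/24

3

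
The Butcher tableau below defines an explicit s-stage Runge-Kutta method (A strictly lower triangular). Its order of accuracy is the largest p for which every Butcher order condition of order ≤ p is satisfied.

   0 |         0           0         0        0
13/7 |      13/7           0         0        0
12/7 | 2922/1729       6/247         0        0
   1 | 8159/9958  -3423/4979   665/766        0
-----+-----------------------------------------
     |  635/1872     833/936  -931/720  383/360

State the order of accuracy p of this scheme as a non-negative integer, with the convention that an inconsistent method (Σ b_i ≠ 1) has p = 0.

b = (635/1872, 833/936, -931/720, 383/360)
c = (0, 13/7, 12/7, 1)
Ac = (0, 0, 6/133, 81/383)
Σ b_i: 635/1872·1 + 833/936·1 + (-931/720)·1 + 383/360·1 = 1 ✓
b·c: 833/936·13/7 + (-931/720)·12/7 + 383/360·1 = 1/2 ✓
b·c²: 833/936·169/49 + (-931/720)·144/49 + 383/360·1 = 1/3 ✓
b·Ac: (-931/720)·6/133 + 383/360·81/383 = 1/6 ✓
b·c³: 833/936·2197/343 + (-931/720)·1728/343 + 383/360·1 = 1/4 ✓
b·(c∘Ac): (-931/720)·72/931 + 383/360·81/383 = 1/8 ✓
b·Ac²: (-931/720)·78/931 + 383/360·69/383 = 1/12 ✓
b·A²c: 383/360·15/383 = 1/24 ✓; 4 stages ⇒ order 4.

4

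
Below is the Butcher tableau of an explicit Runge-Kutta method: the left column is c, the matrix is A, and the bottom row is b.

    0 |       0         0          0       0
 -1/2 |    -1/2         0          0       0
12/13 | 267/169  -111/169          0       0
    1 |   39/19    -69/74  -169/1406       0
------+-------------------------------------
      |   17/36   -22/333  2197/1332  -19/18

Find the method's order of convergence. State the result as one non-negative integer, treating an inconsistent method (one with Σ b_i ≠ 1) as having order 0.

b = (17/36, -22/333, 2197/1332, -19/18)
c = (0, -1/2, 12/13, 1)
Ac = (0, 0, 111/338, 27/76)
Σ b_i: 17/36·1 + (-22/333)·1 + 2197/1332·1 + (-19/18)·1 = 1 ✓
b·c: (-22/333)·(-1/2) + 2197/1332·12/13 + (-19/18)·1 = 1/2 ✓
b·c²: (-22/333)·1/4 + 2197/1332·144/169 + (-19/18)·1 = 1/3 ✓
b·Ac: 2197/1332·111/338 + (-19/18)·27/76 = 1/6 ✓
b·c³: (-22/333)·(-1/8) + 2197/1332·1728/2197 + (-19/18)·1 = 1/4 ✓
b·(c∘Ac): 2197/1332·666/2197 + (-19/18)·27/76 = 1/8 ✓
b·Ac²: 2197/1332·(-111/676) + (-19/18)·(-51/152) = 1/12 ✓
b·A²c: (-19/18)·(-3/76) = 1/24 ✓; 4 stages ⇒ order 4.

4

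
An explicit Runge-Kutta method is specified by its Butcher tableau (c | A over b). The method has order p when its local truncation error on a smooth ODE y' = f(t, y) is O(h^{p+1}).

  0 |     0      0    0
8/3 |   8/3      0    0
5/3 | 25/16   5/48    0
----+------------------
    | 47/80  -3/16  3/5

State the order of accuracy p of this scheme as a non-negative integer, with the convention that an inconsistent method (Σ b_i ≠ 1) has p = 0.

3

b = (47/80, -3/16, 3/5)
c = (0, 8/3, 5/3)
Ac = (0, 0, 5/18)
Σ b_i: 47/80·1 + (-3/16)·1 + 3/5·1 = 1 ✓
b·c: (-3/16)·8/3 + 3/5·5/3 = 1/2 ✓
b·c²: (-3/16)·64/9 + 3/5·25/9 = 1/3 ✓
b·Ac: 3/5·5/18 = 1/6 ✓; 3 stages ⇒ order 3.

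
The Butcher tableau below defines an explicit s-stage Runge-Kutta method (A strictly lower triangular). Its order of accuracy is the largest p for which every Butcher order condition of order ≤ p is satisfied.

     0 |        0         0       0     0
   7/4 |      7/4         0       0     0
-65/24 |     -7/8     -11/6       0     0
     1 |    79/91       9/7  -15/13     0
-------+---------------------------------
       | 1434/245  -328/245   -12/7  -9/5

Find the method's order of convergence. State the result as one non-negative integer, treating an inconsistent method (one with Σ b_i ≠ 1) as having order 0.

2

b = (1434/245, -328/245, -12/7, -9/5)
c = (0, 7/4, -65/24, 1)
Ac = (0, 0, -77/24, 43/8)
Σ b_i: 1434/245·1 + (-328/245)·1 + (-12/7)·1 + (-9/5)·1 = 1 ✓
b·c: (-328/245)·7/4 + (-12/7)·(-65/24) + (-9/5)·1 = 1/2 ✓
b·c²: (-328/245)·49/16 + (-12/7)·4225/576 + (-9/5)·1 = -31037/1680 ≠ 1/3 ⇒ order 2.
b·Ac: (-12/7)·(-77/24) + (-9/5)·43/8 = -167/40 ≠ 1/6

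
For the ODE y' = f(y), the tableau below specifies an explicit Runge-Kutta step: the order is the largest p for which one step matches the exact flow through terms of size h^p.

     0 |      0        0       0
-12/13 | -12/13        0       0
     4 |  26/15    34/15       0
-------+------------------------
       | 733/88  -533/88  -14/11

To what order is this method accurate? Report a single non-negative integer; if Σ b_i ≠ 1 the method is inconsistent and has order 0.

b = (733/88, -533/88, -14/11)
c = (0, -12/13, 4)
Ac = (0, 0, -136/65)
Σ b_i: 733/88·1 + (-533/88)·1 + (-14/11)·1 = 1 ✓
b·c: (-533/88)·(-12/13) + (-14/11)·4 = 1/2 ✓
b·c²: (-533/88)·144/169 + (-14/11)·16 = -3650/143 ≠ 1/3 ⇒ order 2.
b·Ac: (-14/11)·(-136/65) = 1904/715 ≠ 1/6

2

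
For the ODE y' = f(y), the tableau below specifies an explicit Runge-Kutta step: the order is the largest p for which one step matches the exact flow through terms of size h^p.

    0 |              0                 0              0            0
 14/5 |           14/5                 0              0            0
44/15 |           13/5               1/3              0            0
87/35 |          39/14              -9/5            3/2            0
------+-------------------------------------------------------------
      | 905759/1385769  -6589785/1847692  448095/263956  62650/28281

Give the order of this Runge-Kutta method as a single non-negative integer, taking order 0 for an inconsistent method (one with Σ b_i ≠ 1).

3

b = (905759/1385769, -6589785/1847692, 448095/263956, 62650/28281)
c = (0, 14/5, 44/15, 87/35)
Ac = (0, 0, 14/15, -16/25)
Σ b_i: 905759/1385769·1 + (-6589785/1847692)·1 + 448095/263956·1 + 62650/28281·1 = 1 ✓
b·c: (-6589785/1847692)·14/5 + 448095/263956·44/15 + 62650/28281·87/35 = 1/2 ✓
b·c²: (-6589785/1847692)·196/25 + 448095/263956·1936/225 + 62650/28281·7569/1225 = 1/3 ✓
b·Ac: 448095/263956·14/15 + 62650/28281·(-16/25) = 1/6 ✓
b·c³: (-6589785/1847692)·2744/125 + 448095/263956·85184/3375 + 62650/28281·658503/42875 = -13425232/9448425 ≠ 1/4 ⇒ order 3.
b·(c∘Ac): 448095/263956·616/225 + 62650/28281·(-1392/875) = 31774/28281 ≠ 1/8
b·Ac²: 448095/263956·196/75 + 62650/28281·(-452/375) = 68117/38565 ≠ 1/12
b·A²c: 62650/28281·7/5 = 87710/28281 ≠ 1/24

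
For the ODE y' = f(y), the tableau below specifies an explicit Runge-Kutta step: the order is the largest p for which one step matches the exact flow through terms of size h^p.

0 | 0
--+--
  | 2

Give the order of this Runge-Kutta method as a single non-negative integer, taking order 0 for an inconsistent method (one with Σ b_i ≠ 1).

0

b = (2)
c = (0)
Σ b_i: 2·1 = 2 ≠ 1 ⇒ order 0.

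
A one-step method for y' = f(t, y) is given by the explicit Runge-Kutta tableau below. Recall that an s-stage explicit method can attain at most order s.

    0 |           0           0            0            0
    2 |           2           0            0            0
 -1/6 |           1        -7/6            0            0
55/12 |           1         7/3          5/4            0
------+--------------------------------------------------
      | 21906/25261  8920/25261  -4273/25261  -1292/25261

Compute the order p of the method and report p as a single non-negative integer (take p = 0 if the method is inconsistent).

b = (21906/25261, 8920/25261, -4273/25261, -1292/25261)
c = (0, 2, -1/6, 55/12)
Ac = (0, 0, -7/3, 107/24)
Σ b_i: 21906/25261·1 + 8920/25261·1 + (-4273/25261)·1 + (-1292/25261)·1 = 1 ✓
b·c: 8920/25261·2 + (-4273/25261)·(-1/6) + (-1292/25261)·55/12 = 1/2 ✓
b·c²: 8920/25261·4 + (-4273/25261)·1/36 + (-1292/25261)·3025/144 = 1/3 ✓
b·Ac: (-4273/25261)·(-7/3) + (-1292/25261)·107/24 = 1/6 ✓
b·c³: 8920/25261·8 + (-4273/25261)·(-1/216) + (-1292/25261)·166375/1728 = -7634353/3637584 ≠ 1/4 ⇒ order 3.
b·(c∘Ac): (-4273/25261)·7/18 + (-1292/25261)·5885/288 = -2020499/1818792 ≠ 1/8
b·Ac²: (-4273/25261)·(-14/3) + (-1292/25261)·1349/144 = 282137/909396 ≠ 1/12
b·A²c: (-1292/25261)·(-35/12) = 11305/75783 ≠ 1/24

3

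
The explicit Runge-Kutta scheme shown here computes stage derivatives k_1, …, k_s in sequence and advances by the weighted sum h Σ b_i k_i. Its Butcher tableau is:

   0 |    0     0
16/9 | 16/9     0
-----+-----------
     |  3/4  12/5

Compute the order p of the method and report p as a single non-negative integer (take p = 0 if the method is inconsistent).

b = (3/4, 12/5)
c = (0, 16/9)
Σ b_i: 3/4·1 + 12/5·1 = 63/20 ≠ 1 ⇒ order 0.

0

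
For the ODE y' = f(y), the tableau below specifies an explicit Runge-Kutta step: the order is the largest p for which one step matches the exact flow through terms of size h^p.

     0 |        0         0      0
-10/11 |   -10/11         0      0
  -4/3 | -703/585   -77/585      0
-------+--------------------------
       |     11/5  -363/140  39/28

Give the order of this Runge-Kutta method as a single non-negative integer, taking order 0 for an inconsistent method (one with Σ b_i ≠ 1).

b = (11/5, -363/140, 39/28)
c = (0, -10/11, -4/3)
Ac = (0, 0, 14/117)
Σ b_i: 11/5·1 + (-363/140)·1 + 39/28·1 = 1 ✓
b·c: (-363/140)·(-10/11) + 39/28·(-4/3) = 1/2 ✓
b·c²: (-363/140)·100/121 + 39/28·16/9 = 1/3 ✓
b·Ac: 39/28·14/117 = 1/6 ✓; 3 stages ⇒ order 3.

3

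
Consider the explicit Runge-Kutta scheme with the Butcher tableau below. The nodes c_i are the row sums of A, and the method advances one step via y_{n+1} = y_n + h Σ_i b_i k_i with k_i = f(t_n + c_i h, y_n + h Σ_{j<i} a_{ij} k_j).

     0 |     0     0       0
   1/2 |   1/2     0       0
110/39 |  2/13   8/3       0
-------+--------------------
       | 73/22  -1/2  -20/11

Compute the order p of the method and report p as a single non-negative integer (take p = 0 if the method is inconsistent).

b = (73/22, -1/2, -20/11)
c = (0, 1/2, 110/39)
Ac = (0, 0, 4/3)
Σ b_i: 73/22·1 + (-1/2)·1 + (-20/11)·1 = 1 ✓
b·c: (-1/2)·1/2 + (-20/11)·110/39 = -839/156 ≠ 1/2 ⇒ order 1.

1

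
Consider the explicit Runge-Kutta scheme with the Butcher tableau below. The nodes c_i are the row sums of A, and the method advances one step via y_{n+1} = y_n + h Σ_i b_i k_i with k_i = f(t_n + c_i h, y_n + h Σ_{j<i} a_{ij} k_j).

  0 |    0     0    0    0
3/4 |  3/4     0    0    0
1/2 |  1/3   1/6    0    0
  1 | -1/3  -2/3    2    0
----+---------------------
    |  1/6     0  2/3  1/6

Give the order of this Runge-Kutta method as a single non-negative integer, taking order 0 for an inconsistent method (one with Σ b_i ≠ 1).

4

b = (1/6, 0, 2/3, 1/6)
c = (0, 3/4, 1/2, 1)
Ac = (0, 0, 1/8, 1/2)
Σ b_i: 1/6·1 + 2/3·1 + 1/6·1 = 1 ✓
b·c: 2/3·1/2 + 1/6·1 = 1/2 ✓
b·c²: 2/3·1/4 + 1/6·1 = 1/3 ✓
b·Ac: 2/3·1/8 + 1/6·1/2 = 1/6 ✓
b·c³: 2/3·1/8 + 1/6·1 = 1/4 ✓
b·(c∘Ac): 2/3·1/16 + 1/6·1/2 = 1/8 ✓
b·Ac²: 2/3·3/32 + 1/6·1/8 = 1/12 ✓
b·A²c: 1/6·1/4 = 1/24 ✓; 4 stages ⇒ order 4.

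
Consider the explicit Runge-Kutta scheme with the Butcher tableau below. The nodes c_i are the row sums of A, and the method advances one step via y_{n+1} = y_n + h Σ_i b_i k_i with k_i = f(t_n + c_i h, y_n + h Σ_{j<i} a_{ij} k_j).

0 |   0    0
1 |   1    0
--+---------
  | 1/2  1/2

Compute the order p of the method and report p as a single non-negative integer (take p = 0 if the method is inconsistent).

b = (1/2, 1/2)
c = (0, 1)
Σ b_i: 1/2·1 + 1/2·1 = 1 ✓
b·c: 1/2·1 = 1/2 ✓; 2 stages ⇒ order 2.

2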